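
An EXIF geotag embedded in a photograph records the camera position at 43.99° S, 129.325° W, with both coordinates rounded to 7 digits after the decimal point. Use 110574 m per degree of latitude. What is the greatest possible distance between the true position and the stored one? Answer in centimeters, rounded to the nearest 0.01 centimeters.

Rounding to 7 decimal places leaves each coordinate within ±5e-08° of the true value.
North–south component: 5e-08° × 110574 = 0.0055287 m.
East–west component at 43.99°: 5e-08° × 110574 × cos 43.99° ≈ 5e-08 × 79553.7 ≈ 0.00397768 m.
Worst case both components are at the extreme and orthogonal: √(0.0055287² + 0.00397768²) ≈ 0.00681091 m.
That is 0.00681091 m = 0.68109 cm.

0.68 centimeters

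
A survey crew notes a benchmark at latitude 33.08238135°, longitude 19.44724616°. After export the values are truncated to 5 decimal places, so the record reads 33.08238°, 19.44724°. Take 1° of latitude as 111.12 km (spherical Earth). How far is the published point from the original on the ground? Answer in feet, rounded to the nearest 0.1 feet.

Δlat = 33.08238135 − 33.08238 = +0.00000135°; Δlon = 19.44724616 − 19.44724 = +0.00000616°.
North–south shift: 0.00000135 × 111120 = 0.150012 m.
E–W at 33.0824°: 0.00000616° × 111120 × cos 33.0824° = 0.00000616 × 111120 × 0.8379 ≈ 0.573533 m.
Distance: √(0.150012² + 0.573533²) ≈ 0.592827 m.
In feet: 0.592827 m ÷ 0.3048 ≈ 1.945 ft.

1.9 feet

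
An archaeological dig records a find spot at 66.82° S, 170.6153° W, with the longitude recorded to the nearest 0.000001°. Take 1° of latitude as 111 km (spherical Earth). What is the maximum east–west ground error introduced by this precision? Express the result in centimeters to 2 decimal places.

2.18 centimeters

Rounding to 6 decimal places leaves the longitude within ±5e-07° of the true value.
One degree of longitude at 66.82° is 111000 × cos 66.82° ≈ 111000 × 0.3936 = 43691.9 m.
Maximum E–W displacement: 5e-07 × 43691.9 = 0.021846 m.
That is 0.021846 m = 2.1846 cm.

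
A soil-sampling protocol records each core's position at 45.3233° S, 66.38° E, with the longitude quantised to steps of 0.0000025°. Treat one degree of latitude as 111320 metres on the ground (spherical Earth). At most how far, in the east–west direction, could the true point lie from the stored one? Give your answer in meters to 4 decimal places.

With a 0.0000025° grid the true value lies within half a step, ±0.0000025°/2 = ±1.25e-06°, of the stored one.
At latitude 45.3233° a degree of longitude spans 111320 m × cos 45.3233° = 111320 × 0.7031 ≈ 78269.7 m.
East–west error: 1.25e-06° × 78269.7 m/° ≈ 0.0978371 m.

0.0978 meters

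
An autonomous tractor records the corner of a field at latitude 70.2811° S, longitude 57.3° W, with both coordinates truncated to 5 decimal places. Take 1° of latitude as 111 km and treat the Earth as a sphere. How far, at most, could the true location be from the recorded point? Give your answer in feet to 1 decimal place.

Truncating at 5 decimal places can drop up to a full unit in the last place, so each coordinate may be off by as much as 1e-05°.
Latitude error → 1e-05 × 111000 = 1.11 m along the meridian.
Longitude error → 1e-05 × 111000 × cos 70.2811° = 1e-05 × 111000 × 0.3374 ≈ 0.37452 m.
Worst case both components are at the extreme and orthogonal: √(1.11² + 0.37452²) ≈ 1.17148 m.
In feet: 1.17148 m ÷ 0.3048 ≈ 3.8434 ft.

3.8 feet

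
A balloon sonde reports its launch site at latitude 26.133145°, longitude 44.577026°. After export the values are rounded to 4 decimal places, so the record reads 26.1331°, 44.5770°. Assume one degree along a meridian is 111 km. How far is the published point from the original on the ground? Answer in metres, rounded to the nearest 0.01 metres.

5.63 metres

Δlat = 26.133145 − 26.1331 = +0.000045°; Δlon = 44.577026 − 44.5770 = +0.000026°.
N–S: 0.000045° × 111000 m/° = 4.995 m.
E–W at 26.1331°: 0.000026° × 111000 × cos 26.1331° = 0.000026 × 111000 × 0.8978 ≈ 2.59097 m.
Hypotenuse of the two orthogonal shifts: √(4.995² + 2.59097²) = 5.627 m.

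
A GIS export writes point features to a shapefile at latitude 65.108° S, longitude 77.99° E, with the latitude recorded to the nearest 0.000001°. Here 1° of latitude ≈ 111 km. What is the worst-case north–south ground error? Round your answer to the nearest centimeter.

Rounding to 6 decimal places leaves the latitude within ±5e-07° of the true value.
So the N–S error is at most 5e-07 × 111000 = 0.0555 m.
That is 0.0555 m = 5.55 cm.

6 centimeters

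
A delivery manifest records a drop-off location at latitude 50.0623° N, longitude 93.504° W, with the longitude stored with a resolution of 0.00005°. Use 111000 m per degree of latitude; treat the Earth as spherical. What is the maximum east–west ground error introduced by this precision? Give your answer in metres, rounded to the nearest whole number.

2 metres

With a 0.00005° grid the true value lies within half a step, ±0.00005°/2 = ±2.5e-05°, of the stored one.
Parallels shrink by cos φ, so at 50.0623° a degree of longitude is 111000 × 0.6420 ≈ 71256.9 m.
Maximum E–W displacement: 2.5e-05 × 71256.9 = 1.78142 m.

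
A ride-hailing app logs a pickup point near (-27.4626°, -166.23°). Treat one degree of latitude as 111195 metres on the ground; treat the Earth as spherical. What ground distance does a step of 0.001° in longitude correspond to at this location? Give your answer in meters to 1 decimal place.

At 27.4626° a degree of longitude is 111195 × cos 27.4626° ≈ 98664.7 m, so 0.001° corresponds to 98.6647 m.

98.7 meters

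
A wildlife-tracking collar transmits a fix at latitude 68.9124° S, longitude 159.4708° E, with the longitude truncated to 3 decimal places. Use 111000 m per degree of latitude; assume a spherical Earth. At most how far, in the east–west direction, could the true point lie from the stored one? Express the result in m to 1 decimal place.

39.9 m

Truncating at 3 decimal places can drop up to a full unit in the last place, so the longitude may be off by as much as 0.001°.
At latitude 68.9124° a degree of longitude spans 111000 m × cos 68.9124° = 111000 × 0.3598 ≈ 39937.2 m.
East–west error: 0.001° × 39937.2 m/° ≈ 39.9372 m.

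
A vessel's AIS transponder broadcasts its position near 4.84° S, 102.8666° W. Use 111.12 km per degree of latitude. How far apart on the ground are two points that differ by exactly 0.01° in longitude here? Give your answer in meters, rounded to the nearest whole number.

1107 meters

At 4.84° a degree of longitude is 111120 × cos 4.84° ≈ 110724 m, so 0.01° corresponds to 1107.24 m.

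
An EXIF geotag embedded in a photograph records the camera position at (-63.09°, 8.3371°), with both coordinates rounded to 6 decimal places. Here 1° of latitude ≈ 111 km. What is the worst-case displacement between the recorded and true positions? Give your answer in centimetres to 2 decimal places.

Rounding to 6 decimal places leaves each coordinate within ±5e-07° of the true value.
Latitude error → 5e-07 × 111000 = 0.0555 m along the meridian.
East–west component at 63.09°: 5e-07° × 111000 × cos 63.09° ≈ 5e-07 × 50237.5 ≈ 0.0251188 m.
Worst case both components are at the extreme and orthogonal: √(0.0555² + 0.0251188²) ≈ 0.0609196 m.
That is 0.0609196 m = 6.092 cm.

6.09 centimetres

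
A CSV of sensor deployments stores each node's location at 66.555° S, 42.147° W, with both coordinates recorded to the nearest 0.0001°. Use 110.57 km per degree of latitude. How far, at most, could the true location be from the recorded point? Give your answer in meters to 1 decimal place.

Rounding to 4 decimal places leaves each coordinate within ±5e-05° of the true value.
Latitude error → 5e-05 × 110570 = 5.5285 m along the meridian.
East–west component at 66.555°: 5e-05° × 110570 × cos 66.555° ≈ 5e-05 × 43992.3 ≈ 2.19962 m.
The two errors are perpendicular, so the maximum displacement is √(5.5285² + 2.19962²) ≈ 5.95001 m.

6.0 meters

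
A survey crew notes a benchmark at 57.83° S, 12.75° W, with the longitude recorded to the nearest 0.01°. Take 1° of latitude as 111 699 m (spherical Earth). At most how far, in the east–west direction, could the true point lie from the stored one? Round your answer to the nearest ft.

976 ft

Rounding to 2 decimal places leaves the longitude within ±0.005° of the true value.
Parallels shrink by cos φ, so at 57.83° a degree of longitude is 111699 × 0.5324 ≈ 59472.2 m.
East–west error: 0.005° × 59472.2 m/° ≈ 297.361 m.
Converting: 297.361 m × 3.2808 ft/m ≈ 975.59 ft.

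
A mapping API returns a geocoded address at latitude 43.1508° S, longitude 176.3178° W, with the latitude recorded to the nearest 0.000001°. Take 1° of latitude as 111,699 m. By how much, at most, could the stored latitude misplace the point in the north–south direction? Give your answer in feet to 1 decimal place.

Rounding to 6 decimal places leaves the latitude within ±5e-07° of the true value.
North–south distance: 5e-07° × 111699 m/° = 0.0558495 m.
In feet: 0.0558495 m ÷ 0.3048 ≈ 0.18323 ft.

0.2 feet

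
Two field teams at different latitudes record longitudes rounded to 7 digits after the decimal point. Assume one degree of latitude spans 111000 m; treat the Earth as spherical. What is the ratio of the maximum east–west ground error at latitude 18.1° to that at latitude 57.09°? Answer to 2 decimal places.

1.75

Rounding to 7 decimal places leaves the longitude within ±5e-08° of the true value.
At 18.1°: 5e-08° × 111000 × cos 18.1° = 5e-08 × 111000 × 0.9505 ≈ 0.0052754 m.
Error at 57.09° = 5e-08° × 111000 × cos 57.09° ≈ 0.00555 × 0.5433 = 0.0030154 m.
The ratio reduces to cos 18.1° / cos 57.09° = 0.9505/0.5433 ≈ 1.7495.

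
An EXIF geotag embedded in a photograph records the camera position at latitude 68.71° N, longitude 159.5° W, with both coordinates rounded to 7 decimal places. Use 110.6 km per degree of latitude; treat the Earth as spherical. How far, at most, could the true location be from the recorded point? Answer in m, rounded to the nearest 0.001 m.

Rounding to 7 decimal places leaves each coordinate within ±5e-08° of the true value.
North–south component: 5e-08° × 110600 = 0.00553 m.
East–west component at 68.71°: 5e-08° × 110600 × cos 68.71° ≈ 5e-08 × 40157.6 ≈ 0.00200788 m.
Combining orthogonally: (0.00553² + 0.00200788²)^½ ≈ 0.00588324 m.

0.006 m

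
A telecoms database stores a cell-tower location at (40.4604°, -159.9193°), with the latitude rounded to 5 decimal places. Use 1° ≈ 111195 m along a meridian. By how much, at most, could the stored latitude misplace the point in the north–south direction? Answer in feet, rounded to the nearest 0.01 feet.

1.82 feet

Rounding to 5 decimal places leaves the latitude within ±5e-06° of the true value.
North–south distance: 5e-06° × 111195 m/° = 0.555975 m.
In feet: 0.555975 m ÷ 0.3048 ≈ 1.8241 ft.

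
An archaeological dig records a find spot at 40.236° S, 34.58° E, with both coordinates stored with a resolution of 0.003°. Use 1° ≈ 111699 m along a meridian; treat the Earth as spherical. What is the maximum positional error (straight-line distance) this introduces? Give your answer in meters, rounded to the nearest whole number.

211 meters

With a 0.003° grid the true value lies within half a step, ±0.003°/2 = ±0.0015°, of the stored one.
North–south component: 0.0015° × 111699 = 167.548 m.
E–W at 40.236°: 0.0015° × 111699 × cos 40.236° = 0.0015 × 111699 × 0.7634 ≈ 127.905 m.
The two errors are perpendicular, so the maximum displacement is √(167.548² + 127.905²) ≈ 210.789 m.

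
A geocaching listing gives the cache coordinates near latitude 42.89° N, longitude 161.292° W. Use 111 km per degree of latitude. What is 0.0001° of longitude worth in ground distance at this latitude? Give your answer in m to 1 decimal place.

8.1 m

At 42.89° a degree of longitude is 111000 × cos 42.89° ≈ 81325.4 m, so 0.0001° corresponds to 8.13254 m.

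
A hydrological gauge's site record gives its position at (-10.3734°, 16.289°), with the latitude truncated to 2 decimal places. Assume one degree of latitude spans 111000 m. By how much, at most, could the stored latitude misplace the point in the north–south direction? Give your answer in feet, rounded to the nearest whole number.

Truncating at 2 decimal places can drop up to a full unit in the last place, so the latitude may be off by as much as 0.01°.
Along the meridian that is 0.01° × 111000 m/° = 1110 m.
Converting: 1110 m × 3.2808 ft/m ≈ 3641.7 ft.

3642 feet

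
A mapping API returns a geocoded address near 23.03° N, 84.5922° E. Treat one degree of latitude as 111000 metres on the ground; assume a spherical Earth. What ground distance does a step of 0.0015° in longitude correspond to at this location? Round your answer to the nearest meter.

153 meters

At 23.03° a degree of longitude is 111000 × cos 23.03° ≈ 102153 m, so 0.0015° corresponds to 153.23 m.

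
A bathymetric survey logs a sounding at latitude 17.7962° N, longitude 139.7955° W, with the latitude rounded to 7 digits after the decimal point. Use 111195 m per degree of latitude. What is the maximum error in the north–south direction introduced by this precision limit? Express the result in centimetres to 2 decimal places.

Rounding to 7 decimal places leaves the latitude within ±5e-08° of the true value.
So the N–S error is at most 5e-08 × 111195 = 0.00555975 m.
That is 0.00555975 m = 0.55597 cm.

0.56 centimetres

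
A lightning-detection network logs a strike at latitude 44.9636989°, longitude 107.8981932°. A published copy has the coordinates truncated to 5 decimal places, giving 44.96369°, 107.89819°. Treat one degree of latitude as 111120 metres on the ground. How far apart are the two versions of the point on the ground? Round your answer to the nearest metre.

1 metres

The latitude changed by +0.0000089° and the longitude by +0.0000032°.
N–S: 0.0000089° × 111120 m/° = 0.988968 m.
E–W at 44.9637°: 0.0000032° × 111120 × cos 44.9637° = 0.0000032 × 111120 × 0.7076 ≈ 0.251595 m.
Distance: √(0.988968² + 0.251595²) ≈ 1.02047 m.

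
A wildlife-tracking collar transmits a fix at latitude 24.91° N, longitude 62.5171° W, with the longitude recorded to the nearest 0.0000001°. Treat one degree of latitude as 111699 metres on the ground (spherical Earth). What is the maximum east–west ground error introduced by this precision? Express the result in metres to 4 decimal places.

Rounding to 7 decimal places leaves the longitude within ±5e-08° of the true value.
One degree of longitude at 24.91° is 111699 × cos 24.91° ≈ 111699 × 0.9070 = 101308 m.
So at most 5e-08° × 101308 ≈ 0.00506538 m east–west.

0.0051 metres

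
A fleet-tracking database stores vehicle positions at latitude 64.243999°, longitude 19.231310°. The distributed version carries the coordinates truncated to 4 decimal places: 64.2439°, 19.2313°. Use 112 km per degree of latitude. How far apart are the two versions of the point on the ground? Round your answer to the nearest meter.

11 meters

Δlat = 64.243999 − 64.2439 = +0.000099°; Δlon = 19.231310 − 19.2313 = +0.000010°.
North–south shift: 0.000099 × 112000 = 11.088 m.
E–W at 64.2439°: 0.000010° × 112000 × cos 64.2439° = 0.000010 × 112000 × 0.4345 ≈ 0.486686 m.
Hypotenuse of the two orthogonal shifts: √(11.088² + 0.486686²) = 11.0987 m.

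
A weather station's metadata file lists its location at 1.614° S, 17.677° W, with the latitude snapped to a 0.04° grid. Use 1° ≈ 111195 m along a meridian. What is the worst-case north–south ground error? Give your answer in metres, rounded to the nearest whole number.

With a 0.04° grid the true value lies within half a step, ±0.04°/2 = ±0.02°, of the stored one.
So the N–S error is at most 0.02 × 111195 = 2223.9 m.

2224 metres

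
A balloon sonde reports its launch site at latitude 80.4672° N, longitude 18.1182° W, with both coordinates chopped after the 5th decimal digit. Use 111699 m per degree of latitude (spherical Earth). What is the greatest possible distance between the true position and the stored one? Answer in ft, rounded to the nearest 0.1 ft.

3.7 ft

Truncating at 5 decimal places can drop up to a full unit in the last place, so each coordinate may be off by as much as 1e-05°.
Latitude error → 1e-05 × 111699 = 1.11699 m along the meridian.
E–W at 80.4672°: 1e-05° × 111699 × cos 80.4672° = 1e-05 × 111699 × 0.1656 ≈ 0.184987 m.
The two errors are perpendicular, so the maximum displacement is √(1.11699² + 0.184987²) ≈ 1.1322 m.
In feet: 1.1322 m ÷ 0.3048 ≈ 3.7146 ft.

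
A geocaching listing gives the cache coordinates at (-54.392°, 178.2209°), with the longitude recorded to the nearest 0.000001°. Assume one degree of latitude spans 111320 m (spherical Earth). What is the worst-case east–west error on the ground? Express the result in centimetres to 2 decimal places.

Rounding to 6 decimal places leaves the longitude within ±5e-07° of the true value.
At latitude 54.392° a degree of longitude spans 111320 m × cos 54.392° = 111320 × 0.5822 ≈ 64814.6 m.
So at most 5e-07° × 64814.6 ≈ 0.0324073 m east–west.
That is 0.0324073 m = 3.2407 cm.

3.24 centimetres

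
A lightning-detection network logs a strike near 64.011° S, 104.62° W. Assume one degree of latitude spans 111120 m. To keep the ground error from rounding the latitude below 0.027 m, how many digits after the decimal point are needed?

One degree of latitude covers 111120 m.
N decimal places → at most half a unit in the last place, 0.5 × 10⁻ᴺ° = 111120/2 × 10⁻ᴺ m.
Setting 55560 × 10⁻ᴺ ≤ 0.027 gives 10ᴺ ≥ 2.058e+06, i.e. N ≥ 6.31.
N = 6 would give 0.0556 m (too coarse); N = 7 gives 0.00556 m ≤ 0.027 m.

7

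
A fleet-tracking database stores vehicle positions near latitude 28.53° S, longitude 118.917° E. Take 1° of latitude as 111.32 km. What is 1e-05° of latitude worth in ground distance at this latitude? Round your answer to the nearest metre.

1e-05° × 111320 m/° = 1.1132 m.

1 metres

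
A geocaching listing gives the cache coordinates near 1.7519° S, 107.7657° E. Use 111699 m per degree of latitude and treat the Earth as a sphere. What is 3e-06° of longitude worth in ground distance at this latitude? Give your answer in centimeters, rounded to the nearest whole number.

One degree of longitude here spans 111699 × cos 1.7519° = 111699 × 0.9995 ≈ 111647 m; 3e-06° of that is 0.33494 m.
That is 0.33494 m = 33.494 cm.

33 centimeters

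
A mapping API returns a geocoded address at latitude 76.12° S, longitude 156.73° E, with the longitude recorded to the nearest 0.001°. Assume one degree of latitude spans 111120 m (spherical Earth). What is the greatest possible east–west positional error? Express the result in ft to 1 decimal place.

43.7 ft

Rounding to 3 decimal places leaves the longitude within ±0.0005° of the true value.
Parallels shrink by cos φ, so at 76.12° a degree of longitude is 111120 × 0.2399 ≈ 26656.5 m.
Maximum E–W displacement: 0.0005 × 26656.5 = 13.3282 m.
Converting: 13.3282 m × 3.2808 ft/m ≈ 43.728 ft.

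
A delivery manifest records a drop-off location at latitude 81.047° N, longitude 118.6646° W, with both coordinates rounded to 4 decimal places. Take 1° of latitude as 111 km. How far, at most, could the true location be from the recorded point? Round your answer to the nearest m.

6 m

Rounding to 4 decimal places leaves each coordinate within ±5e-05° of the true value.
North–south component: 5e-05° × 111000 = 5.55 m.
Longitude error → 5e-05 × 111000 × cos 81.047° = 5e-05 × 111000 × 0.1556 ≈ 0.863714 m.
The two errors are perpendicular, so the maximum displacement is √(5.55² + 0.863714²) ≈ 5.61681 m.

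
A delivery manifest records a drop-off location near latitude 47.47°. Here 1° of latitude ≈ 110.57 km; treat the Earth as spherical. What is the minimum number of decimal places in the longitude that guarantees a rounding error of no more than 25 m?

4 decimal places

At 47.47° one degree of longitude covers 110570 × cos 47.47° ≈ 110570 × 0.6760 ≈ 74742.7 m.
With N decimal places the half-ulp bound is 0.5·10⁻ᴺ°, or 0.5·10⁻ᴺ × 74742.7 m on the ground.
Need 0.5 × 74742.7 × 10⁻ᴺ ≤ 25 → 10⁻ᴺ ≤ 6.690e-04, so N ≥ 3.17.
N = 3 would give 37.4 m (too coarse); N = 4 gives 3.74 m ≤ 25 m.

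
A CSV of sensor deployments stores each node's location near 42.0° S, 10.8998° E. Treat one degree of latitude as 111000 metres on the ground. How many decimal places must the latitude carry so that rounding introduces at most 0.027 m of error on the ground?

One degree of latitude covers 111000 m.
With N decimal places the half-ulp bound is 0.5·10⁻ᴺ°, or 0.5·10⁻ᴺ × 111000 m on the ground.
Need 0.5 × 111000 × 10⁻ᴺ ≤ 0.027 → 10⁻ᴺ ≤ 4.865e-07, so N ≥ 6.31.
At 6 places the error can reach 0.0555 m, but 7 places keeps it to 0.00555 m.

7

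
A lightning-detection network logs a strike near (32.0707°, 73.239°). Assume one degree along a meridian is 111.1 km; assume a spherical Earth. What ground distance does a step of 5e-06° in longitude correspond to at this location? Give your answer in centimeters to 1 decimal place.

At 32.0707° a degree of longitude is 111100 × cos 32.0707° ≈ 94145.4 m, so 5e-06° corresponds to 0.470727 m.
That is 0.470727 m = 47.073 cm.

47.1 centimeters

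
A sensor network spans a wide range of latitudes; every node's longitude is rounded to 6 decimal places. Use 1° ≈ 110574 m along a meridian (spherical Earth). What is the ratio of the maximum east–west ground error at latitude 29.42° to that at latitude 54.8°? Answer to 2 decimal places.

1.51

Rounding to 6 decimal places leaves the longitude within ±5e-07° of the true value.
Error at 29.42° = 5e-07° × 110574 × cos 29.42° ≈ 0.055287 × 0.8710 = 0.048157 m.
Error at 54.8° = 5e-07° × 110574 × cos 54.8° ≈ 0.055287 × 0.5764 = 0.031869 m.
The ratio reduces to cos 29.42° / cos 54.8° = 0.8710/0.5764 ≈ 1.5111.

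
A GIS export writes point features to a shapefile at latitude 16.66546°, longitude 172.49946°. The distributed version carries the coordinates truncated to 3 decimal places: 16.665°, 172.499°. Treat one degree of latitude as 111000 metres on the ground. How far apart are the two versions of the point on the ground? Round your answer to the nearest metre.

71 metres

The latitude changed by +0.00046° and the longitude by +0.00046°.
N–S: 0.00046° × 111000 m/° = 51.06 m.
E–W at 16.665°: 0.00046° × 111000 × cos 16.665° = 0.00046 × 111000 × 0.9580 ≈ 48.9154 m.
Combined displacement = (51.06² + 48.9154²)^½ ≈ 70.7095 m.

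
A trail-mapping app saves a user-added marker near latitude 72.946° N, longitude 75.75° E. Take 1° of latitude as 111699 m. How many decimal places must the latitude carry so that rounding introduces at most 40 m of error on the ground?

One degree of latitude covers 111699 m.
With N decimal places the half-ulp bound is 0.5·10⁻ᴺ°, or 0.5·10⁻ᴺ × 111699 m on the ground.
Setting 55849.5 × 10⁻ᴺ ≤ 40 gives 10ᴺ ≥ 1396, i.e. N ≥ 3.14.
N = 3 would give 55.8 m (too coarse); N = 4 gives 5.58 m ≤ 40 m.

4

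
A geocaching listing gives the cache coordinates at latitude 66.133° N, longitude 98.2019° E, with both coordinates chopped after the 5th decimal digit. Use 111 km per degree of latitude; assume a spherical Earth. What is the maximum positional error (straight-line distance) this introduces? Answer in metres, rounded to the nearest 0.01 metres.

Truncating at 5 decimal places can drop up to a full unit in the last place, so each coordinate may be off by as much as 1e-05°.
Latitude error → 1e-05 × 111000 = 1.11 m along the meridian.
Longitude error → 1e-05 × 111000 × cos 66.133° = 1e-05 × 111000 × 0.4046 ≈ 0.449123 m.
Combining orthogonally: (1.11² + 0.449123²)^½ ≈ 1.19742 m.

1.20 metres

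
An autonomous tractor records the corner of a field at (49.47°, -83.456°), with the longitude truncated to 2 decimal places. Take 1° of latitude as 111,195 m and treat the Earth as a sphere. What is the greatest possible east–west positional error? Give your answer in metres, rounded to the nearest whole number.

Truncating at 2 decimal places can drop up to a full unit in the last place, so the longitude may be off by as much as 0.01°.
At latitude 49.47° a degree of longitude spans 111195 m × cos 49.47° = 111195 × 0.6498 ≈ 72259.6 m.
So at most 0.01° × 72259.6 ≈ 722.596 m east–west.

723 metres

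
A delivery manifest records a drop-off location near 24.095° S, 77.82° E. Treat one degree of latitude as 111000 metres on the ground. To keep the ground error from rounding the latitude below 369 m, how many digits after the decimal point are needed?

One degree of latitude covers 111000 m.
N decimal places → at most half a unit in the last place, 0.5 × 10⁻ᴺ° = 111000/2 × 10⁻ᴺ m.
Need 0.5 × 111000 × 10⁻ᴺ ≤ 369 → 10⁻ᴺ ≤ 6.649e-03, so N ≥ 2.18.
At 2 places the error can reach 555 m, but 3 places keeps it to 55.5 m.

3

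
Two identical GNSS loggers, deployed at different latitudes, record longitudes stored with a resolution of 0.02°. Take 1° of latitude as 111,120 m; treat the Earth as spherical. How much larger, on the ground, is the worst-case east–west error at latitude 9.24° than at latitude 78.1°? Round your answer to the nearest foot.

2847 feet

With a 0.02° grid the true value lies within half a step, ±0.02°/2 = ±0.01°, of the stored one.
At 9.24°: 0.01° × 111120 × cos 9.24° = 0.01 × 111120 × 0.9870 ≈ 1096.8 m.
Error at 78.1° = 0.01° × 111120 × cos 78.1° ≈ 1111.2 × 0.2062 = 229.13 m.
So the lower-latitude error exceeds the higher by 1096.8 − 229.13 = 867.65 m.
In feet: 867.647 m ÷ 0.3048 ≈ 2846.6 ft.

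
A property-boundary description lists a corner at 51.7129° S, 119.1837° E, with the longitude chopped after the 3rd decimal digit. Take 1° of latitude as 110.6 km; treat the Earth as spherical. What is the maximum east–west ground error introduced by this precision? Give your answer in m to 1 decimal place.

68.5 m

Truncating at 3 decimal places can drop up to a full unit in the last place, so the longitude may be off by as much as 0.001°.
Parallels shrink by cos φ, so at 51.7129° a degree of longitude is 110600 × 0.6196 ≈ 68528 m.
So at most 0.001° × 68528 ≈ 68.528 m east–west.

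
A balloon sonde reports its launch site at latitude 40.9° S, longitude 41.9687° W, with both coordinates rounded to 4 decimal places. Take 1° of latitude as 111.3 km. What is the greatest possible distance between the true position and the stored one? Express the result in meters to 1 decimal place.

Rounding to 4 decimal places leaves each coordinate within ±5e-05° of the true value.
N–S: 5e-05° × 111300 m/° = 5.565 m.
Longitude error → 5e-05 × 111300 × cos 40.9° = 5e-05 × 111300 × 0.7559 ≈ 4.20632 m.
Worst case both components are at the extreme and orthogonal: √(5.565² + 4.20632²) ≈ 6.97584 m.

7.0 meters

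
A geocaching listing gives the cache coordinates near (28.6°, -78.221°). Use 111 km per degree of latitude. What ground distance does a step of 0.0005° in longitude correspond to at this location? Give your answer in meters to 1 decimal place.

At 28.6° a degree of longitude is 111000 × cos 28.6° ≈ 97456.1 m, so 0.0005° corresponds to 48.7281 m.

48.7 meters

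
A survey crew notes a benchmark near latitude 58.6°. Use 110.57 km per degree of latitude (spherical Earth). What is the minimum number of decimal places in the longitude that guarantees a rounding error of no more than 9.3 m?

At 58.6° one degree of longitude covers 110570 × cos 58.6° ≈ 110570 × 0.5210 ≈ 57608 m.
N decimal places → at most half a unit in the last place, 0.5 × 10⁻ᴺ° = 57608/2 × 10⁻ᴺ m.
Setting 28804 × 10⁻ᴺ ≤ 9.3 gives 10ᴺ ≥ 3097, i.e. N ≥ 3.49.
So 4 decimal places suffice (2.88 m); 3 would allow up to 28.8 m.

4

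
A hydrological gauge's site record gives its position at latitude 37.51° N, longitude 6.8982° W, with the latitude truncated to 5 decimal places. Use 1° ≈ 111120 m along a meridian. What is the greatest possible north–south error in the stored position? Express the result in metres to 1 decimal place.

1.1 metres

Truncating at 5 decimal places can drop up to a full unit in the last place, so the latitude may be off by as much as 1e-05°.
Along the meridian that is 1e-05° × 111120 m/° = 1.1112 m.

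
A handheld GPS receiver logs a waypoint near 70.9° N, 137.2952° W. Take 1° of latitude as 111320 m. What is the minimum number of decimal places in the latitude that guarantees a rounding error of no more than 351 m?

3 decimal places

One degree of latitude covers 111320 m.
With N decimal places the half-ulp bound is 0.5·10⁻ᴺ°, or 0.5·10⁻ᴺ × 111320 m on the ground.
Setting 55660 × 10⁻ᴺ ≤ 351 gives 10ᴺ ≥ 158.6, i.e. N ≥ 2.20.
At 2 places the error can reach 557 m, but 3 places keeps it to 55.7 m.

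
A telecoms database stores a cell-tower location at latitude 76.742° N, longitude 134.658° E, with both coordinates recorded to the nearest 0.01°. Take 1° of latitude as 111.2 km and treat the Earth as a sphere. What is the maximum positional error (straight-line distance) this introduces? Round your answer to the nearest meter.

Rounding to 2 decimal places leaves each coordinate within ±0.005° of the true value.
Latitude error → 0.005 × 111200 = 556 m along the meridian.
Longitude error → 0.005 × 111200 × cos 76.742° = 0.005 × 111200 × 0.2293 ≈ 127.511 m.
The two errors are perpendicular, so the maximum displacement is √(556² + 127.511²) ≈ 570.434 m.

570 meters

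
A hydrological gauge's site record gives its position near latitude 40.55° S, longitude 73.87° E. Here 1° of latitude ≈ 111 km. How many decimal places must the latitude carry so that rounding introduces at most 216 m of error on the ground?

One degree of latitude covers 111000 m.
With N decimal places the half-ulp bound is 0.5·10⁻ᴺ°, or 0.5·10⁻ᴺ × 111000 m on the ground.
Setting 55500 × 10⁻ᴺ ≤ 216 gives 10ᴺ ≥ 256.9, i.e. N ≥ 2.41.
So 3 decimal places suffice (55.5 m); 2 would allow up to 555 m.

3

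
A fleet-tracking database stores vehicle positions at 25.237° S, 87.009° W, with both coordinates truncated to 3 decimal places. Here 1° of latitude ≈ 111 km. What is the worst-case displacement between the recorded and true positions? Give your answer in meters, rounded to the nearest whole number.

Truncating at 3 decimal places can drop up to a full unit in the last place, so each coordinate may be off by as much as 0.001°.
Latitude error → 0.001 × 111000 = 111 m along the meridian.
Longitude error → 0.001 × 111000 × cos 25.237° = 0.001 × 111000 × 0.9046 ≈ 100.405 m.
Worst case both components are at the extreme and orthogonal: √(111² + 100.405²) ≈ 149.674 m.

150 meters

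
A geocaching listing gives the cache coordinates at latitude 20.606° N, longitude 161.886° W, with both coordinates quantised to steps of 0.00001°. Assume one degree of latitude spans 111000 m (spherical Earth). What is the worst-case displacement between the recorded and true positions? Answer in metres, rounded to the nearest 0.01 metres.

0.76 metres

With a 0.00001° grid the true value lies within half a step, ±0.00001°/2 = ±5e-06°, of the stored one.
N–S: 5e-06° × 111000 m/° = 0.555 m.
East–west component at 20.606°: 5e-06° × 111000 × cos 20.606° ≈ 5e-06 × 103899 ≈ 0.519493 m.
Combining orthogonally: (0.555² + 0.519493²)^½ ≈ 0.760196 m.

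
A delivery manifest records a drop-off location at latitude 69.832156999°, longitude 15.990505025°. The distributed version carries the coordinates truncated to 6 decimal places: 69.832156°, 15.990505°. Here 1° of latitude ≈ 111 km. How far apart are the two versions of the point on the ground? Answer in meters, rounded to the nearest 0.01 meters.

Δlat = 69.832156999 − 69.832156 = +0.000000999°; Δlon = 15.990505025 − 15.990505 = +0.000000025°.
N–S: 0.000000999° × 111000 m/° = 0.110889 m.
East–west at this latitude: 0.000000025° × 111000 × cos 69.8322° ≈ 0.000000025 × 38269.6 = 0.000956741 m.
Distance: √(0.110889² + 0.000956741²) ≈ 0.110893 m.

0.11 meters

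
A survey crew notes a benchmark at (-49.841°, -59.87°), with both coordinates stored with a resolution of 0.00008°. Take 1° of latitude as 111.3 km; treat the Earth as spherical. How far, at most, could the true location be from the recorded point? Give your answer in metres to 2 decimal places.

With a 0.00008° grid the true value lies within half a step, ±0.00008°/2 = ±4e-05°, of the stored one.
N–S: 4e-05° × 111300 m/° = 4.452 m.
Longitude error → 4e-05 × 111300 × cos 49.841° = 4e-05 × 111300 × 0.6449 ≈ 2.87114 m.
The two errors are perpendicular, so the maximum displacement is √(4.452² + 2.87114²) ≈ 5.29752 m.

5.30 metres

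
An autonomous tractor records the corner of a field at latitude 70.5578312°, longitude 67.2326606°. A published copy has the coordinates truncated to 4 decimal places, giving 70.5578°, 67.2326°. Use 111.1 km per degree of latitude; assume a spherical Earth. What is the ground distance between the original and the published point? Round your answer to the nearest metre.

4 metres

The latitude changed by +0.0000312° and the longitude by +0.0000606°.
N–S: 0.0000312° × 111100 m/° = 3.46632 m.
East–west at this latitude: 0.0000606° × 111100 × cos 70.5578° ≈ 0.0000606 × 36980.3 = 2.241 m.
Distance: √(3.46632² + 2.241²) ≈ 4.12765 m.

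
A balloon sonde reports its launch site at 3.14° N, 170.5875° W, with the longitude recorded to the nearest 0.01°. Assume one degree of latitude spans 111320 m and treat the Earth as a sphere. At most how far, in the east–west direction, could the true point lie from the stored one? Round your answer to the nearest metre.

556 metres

Rounding to 2 decimal places leaves the longitude within ±0.005° of the true value.
One degree of longitude at 3.14° is 111320 × cos 3.14° ≈ 111320 × 0.9985 = 111153 m.
So at most 0.005° × 111153 ≈ 555.764 m east–west.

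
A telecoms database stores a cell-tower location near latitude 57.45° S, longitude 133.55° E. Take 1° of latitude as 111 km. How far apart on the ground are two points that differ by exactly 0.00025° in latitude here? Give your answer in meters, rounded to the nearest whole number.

Along a meridian 0.00025° is 0.00025 × 111000 = 27.75 m.

28 meters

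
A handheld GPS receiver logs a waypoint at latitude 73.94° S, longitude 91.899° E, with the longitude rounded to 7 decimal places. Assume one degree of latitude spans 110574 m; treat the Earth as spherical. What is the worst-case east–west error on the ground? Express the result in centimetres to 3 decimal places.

Rounding to 7 decimal places leaves the longitude within ±5e-08° of the true value.
At latitude 73.94° a degree of longitude spans 110574 m × cos 73.94° = 110574 × 0.2766 ≈ 30589.6 m.
So at most 5e-08° × 30589.6 ≈ 0.00152948 m east–west.
That is 0.00152948 m = 0.15295 cm.

0.153 centimetres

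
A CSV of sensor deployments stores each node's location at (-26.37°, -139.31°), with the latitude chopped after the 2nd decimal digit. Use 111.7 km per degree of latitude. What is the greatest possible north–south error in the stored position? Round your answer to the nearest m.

Truncating at 2 decimal places can drop up to a full unit in the last place, so the latitude may be off by as much as 0.01°.
So the N–S error is at most 0.01 × 111700 = 1117 m.

1117 m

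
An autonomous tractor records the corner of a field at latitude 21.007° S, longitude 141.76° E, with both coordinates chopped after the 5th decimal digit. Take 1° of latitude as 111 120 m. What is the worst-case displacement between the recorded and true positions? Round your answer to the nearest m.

2 m

Truncating at 5 decimal places can drop up to a full unit in the last place, so each coordinate may be off by as much as 1e-05°.
N–S: 1e-05° × 111120 m/° = 1.1112 m.
East–west component at 21.007°: 1e-05° × 111120 × cos 21.007° ≈ 1e-05 × 103735 ≈ 1.03735 m.
Combining orthogonally: (1.1112² + 1.03735²)^½ ≈ 1.52015 m.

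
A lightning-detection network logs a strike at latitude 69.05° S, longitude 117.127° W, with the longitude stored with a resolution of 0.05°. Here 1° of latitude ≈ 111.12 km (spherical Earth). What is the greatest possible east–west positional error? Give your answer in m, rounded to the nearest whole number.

993 m

With a 0.05° grid the true value lies within half a step, ±0.05°/2 = ±0.025°, of the stored one.
Parallels shrink by cos φ, so at 69.05° a degree of longitude is 111120 × 0.3576 ≈ 39731.3 m.
East–west error: 0.025° × 39731.3 m/° ≈ 993.283 m.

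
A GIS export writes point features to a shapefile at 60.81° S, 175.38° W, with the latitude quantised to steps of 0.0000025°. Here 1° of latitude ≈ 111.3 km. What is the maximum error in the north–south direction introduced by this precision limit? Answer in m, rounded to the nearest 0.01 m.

With a 0.0000025° grid the true value lies within half a step, ±0.0000025°/2 = ±1.25e-06°, of the stored one.
So the N–S error is at most 1.25e-06 × 111300 = 0.139125 m.

0.14 m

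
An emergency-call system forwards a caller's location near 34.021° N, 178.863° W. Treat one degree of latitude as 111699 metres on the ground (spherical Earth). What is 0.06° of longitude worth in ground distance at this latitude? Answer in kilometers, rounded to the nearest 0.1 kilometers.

5.6 kilometers

One degree of longitude here spans 111699 × cos 34.021° = 111699 × 0.8288 ≈ 92579.8 m; 0.06° of that is 5554.79 m.
That is 5554.79 m = 5.5548 km.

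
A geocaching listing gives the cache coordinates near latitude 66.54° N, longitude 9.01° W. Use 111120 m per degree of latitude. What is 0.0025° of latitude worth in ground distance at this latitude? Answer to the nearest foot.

0.0025° × 111120 m/° = 277.8 m.
In feet: 277.8 m ÷ 0.3048 ≈ 911.42 ft.

911 feet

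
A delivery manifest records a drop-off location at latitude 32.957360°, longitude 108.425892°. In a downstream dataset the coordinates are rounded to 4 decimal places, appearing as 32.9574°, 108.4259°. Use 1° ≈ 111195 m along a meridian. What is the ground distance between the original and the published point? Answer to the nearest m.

5 m

The latitude changed by -0.000040° and the longitude by -0.000008°.
N–S: -0.000040° × 111195 m/° = -4.4478 m.
East–west at this latitude: -0.000008° × 111195 × cos 32.9574° ≈ -0.000008 × 93301 = -0.746408 m.
Distance: √(4.4478² + 0.746408²) ≈ 4.50999 m.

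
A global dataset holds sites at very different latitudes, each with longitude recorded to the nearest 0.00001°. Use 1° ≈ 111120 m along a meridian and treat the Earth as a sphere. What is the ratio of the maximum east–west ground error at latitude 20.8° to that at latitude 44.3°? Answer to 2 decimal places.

Rounding to 5 decimal places leaves the longitude within ±5e-06° of the true value.
Error at 20.8° = 5e-06° × 111120 × cos 20.8° ≈ 0.5556 × 0.9348 = 0.51939 m.
Error at 44.3° = 5e-06° × 111120 × cos 44.3° ≈ 0.5556 × 0.7157 = 0.39764 m.
The ratio reduces to cos 20.8° / cos 44.3° = 0.9348/0.7157 ≈ 1.3062.

1.31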